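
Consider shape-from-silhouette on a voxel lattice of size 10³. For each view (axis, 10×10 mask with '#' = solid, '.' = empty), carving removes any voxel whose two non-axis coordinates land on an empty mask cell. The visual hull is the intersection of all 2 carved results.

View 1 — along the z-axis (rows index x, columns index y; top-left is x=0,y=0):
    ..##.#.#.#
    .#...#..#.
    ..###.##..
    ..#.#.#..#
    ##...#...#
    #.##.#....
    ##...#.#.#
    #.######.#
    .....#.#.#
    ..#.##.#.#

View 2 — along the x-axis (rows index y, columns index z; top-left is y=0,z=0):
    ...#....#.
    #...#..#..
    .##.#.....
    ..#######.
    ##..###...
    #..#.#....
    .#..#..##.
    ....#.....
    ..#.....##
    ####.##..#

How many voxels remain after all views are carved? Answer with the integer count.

|visual hull| = 177

start: 10×10×10 = 1000 voxels
  1. axis=2 (XY plane), |mask|=46  ⇒  voxels=460
  2. axis=0 (YZ plane), |mask|=38  ⇒  voxels=177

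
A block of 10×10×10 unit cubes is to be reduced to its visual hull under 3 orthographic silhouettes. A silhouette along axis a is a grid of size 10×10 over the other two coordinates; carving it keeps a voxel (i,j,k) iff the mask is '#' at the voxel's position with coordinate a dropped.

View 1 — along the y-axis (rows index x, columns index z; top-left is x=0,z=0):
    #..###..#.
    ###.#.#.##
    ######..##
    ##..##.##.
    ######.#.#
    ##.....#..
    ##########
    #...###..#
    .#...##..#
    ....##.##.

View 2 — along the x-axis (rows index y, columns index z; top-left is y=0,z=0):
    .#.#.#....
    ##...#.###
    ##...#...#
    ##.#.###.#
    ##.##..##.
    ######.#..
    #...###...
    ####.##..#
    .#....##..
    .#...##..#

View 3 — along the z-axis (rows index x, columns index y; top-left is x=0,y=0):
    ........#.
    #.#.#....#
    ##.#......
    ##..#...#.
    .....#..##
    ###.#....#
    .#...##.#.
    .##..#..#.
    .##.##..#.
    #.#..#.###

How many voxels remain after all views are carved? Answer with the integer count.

remaining voxels: 109

before carving: 1000 voxels (10×10×10)
after view 1 [y-axis, 60 of 100 cells solid] → remaining = 600
after view 2 [x-axis, 51 of 100 cells solid] → remaining = 322
after view 3 [z-axis, 39 of 100 cells solid] → remaining = 109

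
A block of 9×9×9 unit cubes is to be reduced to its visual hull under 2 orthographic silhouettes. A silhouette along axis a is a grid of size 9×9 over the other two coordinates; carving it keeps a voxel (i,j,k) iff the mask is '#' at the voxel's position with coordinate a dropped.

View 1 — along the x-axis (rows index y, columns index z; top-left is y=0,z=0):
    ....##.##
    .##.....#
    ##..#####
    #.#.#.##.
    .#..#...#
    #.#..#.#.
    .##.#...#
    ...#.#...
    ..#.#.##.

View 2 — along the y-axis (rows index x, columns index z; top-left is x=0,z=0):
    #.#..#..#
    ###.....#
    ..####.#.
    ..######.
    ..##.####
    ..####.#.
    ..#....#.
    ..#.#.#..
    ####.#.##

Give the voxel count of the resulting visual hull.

before carving: 729 voxels (9×9×9)
[1] x-view keeps 36 columns → grid now 324
[2] y-view keeps 42 columns → grid now 174

174 voxels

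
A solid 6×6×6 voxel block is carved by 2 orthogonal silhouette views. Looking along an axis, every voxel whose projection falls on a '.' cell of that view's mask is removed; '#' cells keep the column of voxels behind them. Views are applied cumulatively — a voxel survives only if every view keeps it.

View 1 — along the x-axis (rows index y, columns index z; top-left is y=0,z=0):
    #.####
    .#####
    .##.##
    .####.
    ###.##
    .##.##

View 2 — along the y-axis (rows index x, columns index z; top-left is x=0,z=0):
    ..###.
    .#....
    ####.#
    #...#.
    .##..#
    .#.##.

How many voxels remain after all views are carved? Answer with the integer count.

|visual hull| = 79

start: 6×6×6 = 216 voxels
carve view 1 (along x, YZ-mask fill 27/36): 162 voxels remain
carve view 2 (along y, XZ-mask fill 17/36): 79 voxels remain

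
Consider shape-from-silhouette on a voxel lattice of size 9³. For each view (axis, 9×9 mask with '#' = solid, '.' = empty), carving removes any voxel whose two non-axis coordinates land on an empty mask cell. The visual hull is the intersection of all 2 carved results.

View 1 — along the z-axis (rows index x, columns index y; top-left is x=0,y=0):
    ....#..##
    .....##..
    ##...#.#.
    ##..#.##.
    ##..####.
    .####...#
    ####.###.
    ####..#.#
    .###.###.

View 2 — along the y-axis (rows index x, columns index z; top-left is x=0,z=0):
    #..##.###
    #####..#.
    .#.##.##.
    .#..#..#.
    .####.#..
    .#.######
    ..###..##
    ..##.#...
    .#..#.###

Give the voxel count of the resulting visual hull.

|visual hull| = 213

start: 9×9×9 = 729 voxels
V1 z: intersect with XY mask (44 set) -- 396 left
V2 y: intersect with XZ mask (45 set) -- 213 left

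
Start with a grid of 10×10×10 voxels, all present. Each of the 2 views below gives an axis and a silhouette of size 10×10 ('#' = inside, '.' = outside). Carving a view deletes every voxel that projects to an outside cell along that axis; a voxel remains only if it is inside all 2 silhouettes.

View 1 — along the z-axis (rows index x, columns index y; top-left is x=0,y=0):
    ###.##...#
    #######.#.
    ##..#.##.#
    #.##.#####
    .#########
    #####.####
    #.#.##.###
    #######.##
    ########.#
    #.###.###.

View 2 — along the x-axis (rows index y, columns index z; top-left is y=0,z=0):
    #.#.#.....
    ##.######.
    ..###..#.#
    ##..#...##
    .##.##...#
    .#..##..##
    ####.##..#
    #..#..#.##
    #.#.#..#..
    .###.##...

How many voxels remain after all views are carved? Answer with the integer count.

before carving: 1000 voxels (10×10×10)
carve view 1 (along z, XY-mask fill 78/100): 780 voxels remain
carve view 2 (along x, YZ-mask fill 52/100): 402 voxels remain

voxel count = 402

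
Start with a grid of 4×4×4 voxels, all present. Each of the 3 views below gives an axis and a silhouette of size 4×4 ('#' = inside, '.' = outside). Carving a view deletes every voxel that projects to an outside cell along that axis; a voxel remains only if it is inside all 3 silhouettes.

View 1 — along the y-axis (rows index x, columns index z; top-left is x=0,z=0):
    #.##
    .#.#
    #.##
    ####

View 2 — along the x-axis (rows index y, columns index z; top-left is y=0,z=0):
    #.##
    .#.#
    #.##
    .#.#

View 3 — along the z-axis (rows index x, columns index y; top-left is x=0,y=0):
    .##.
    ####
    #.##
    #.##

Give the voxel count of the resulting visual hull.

initial block: 4^3 = 64
  1. axis=1 (XZ plane), |mask|=12  ⇒  voxels=48
  2. axis=0 (YZ plane), |mask|=10  ⇒  voxels=32
  3. axis=2 (XY plane), |mask|=12  ⇒  voxels=25

|visual hull| = 25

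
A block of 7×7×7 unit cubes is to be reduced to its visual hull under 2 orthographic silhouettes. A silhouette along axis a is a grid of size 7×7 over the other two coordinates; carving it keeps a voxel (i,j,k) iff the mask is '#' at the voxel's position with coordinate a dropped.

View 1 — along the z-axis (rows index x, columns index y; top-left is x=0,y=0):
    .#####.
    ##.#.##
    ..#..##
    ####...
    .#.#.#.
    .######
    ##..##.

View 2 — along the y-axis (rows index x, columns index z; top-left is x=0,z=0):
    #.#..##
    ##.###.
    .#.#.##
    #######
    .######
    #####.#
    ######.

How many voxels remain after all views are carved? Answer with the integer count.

voxel count = 163

initial block: 7^3 = 343
after view 1 [z-axis, 30 of 49 cells solid] → remaining = 210
after view 2 [y-axis, 38 of 49 cells solid] → remaining = 163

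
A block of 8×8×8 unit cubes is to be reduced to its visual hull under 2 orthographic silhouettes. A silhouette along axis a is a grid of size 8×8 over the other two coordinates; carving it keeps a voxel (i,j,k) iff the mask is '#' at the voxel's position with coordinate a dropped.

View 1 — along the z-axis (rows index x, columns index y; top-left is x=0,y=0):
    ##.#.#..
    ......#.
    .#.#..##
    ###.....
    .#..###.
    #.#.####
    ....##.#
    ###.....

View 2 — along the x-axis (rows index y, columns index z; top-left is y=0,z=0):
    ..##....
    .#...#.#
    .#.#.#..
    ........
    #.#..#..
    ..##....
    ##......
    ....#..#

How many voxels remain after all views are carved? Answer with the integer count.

full grid |V| = 512
after view 1 [z-axis, 28 of 64 cells solid] → remaining = 224
after view 2 [x-axis, 17 of 64 cells solid] → remaining = 63

remaining voxels: 63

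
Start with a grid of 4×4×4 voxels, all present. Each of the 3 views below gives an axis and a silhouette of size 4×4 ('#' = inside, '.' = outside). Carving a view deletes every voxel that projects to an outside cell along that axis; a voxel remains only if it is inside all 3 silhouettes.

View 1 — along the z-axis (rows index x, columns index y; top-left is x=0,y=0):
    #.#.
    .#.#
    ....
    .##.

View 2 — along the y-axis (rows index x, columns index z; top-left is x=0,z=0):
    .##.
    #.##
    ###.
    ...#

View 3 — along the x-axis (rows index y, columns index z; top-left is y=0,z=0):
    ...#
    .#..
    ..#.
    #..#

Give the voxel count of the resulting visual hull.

3 voxels

before carving: 64 voxels (4×4×4)
after view 1 [z-axis, 6 of 16 cells solid] → remaining = 24
after view 2 [y-axis, 9 of 16 cells solid] → remaining = 12
after view 3 [x-axis, 5 of 16 cells solid] → remaining = 3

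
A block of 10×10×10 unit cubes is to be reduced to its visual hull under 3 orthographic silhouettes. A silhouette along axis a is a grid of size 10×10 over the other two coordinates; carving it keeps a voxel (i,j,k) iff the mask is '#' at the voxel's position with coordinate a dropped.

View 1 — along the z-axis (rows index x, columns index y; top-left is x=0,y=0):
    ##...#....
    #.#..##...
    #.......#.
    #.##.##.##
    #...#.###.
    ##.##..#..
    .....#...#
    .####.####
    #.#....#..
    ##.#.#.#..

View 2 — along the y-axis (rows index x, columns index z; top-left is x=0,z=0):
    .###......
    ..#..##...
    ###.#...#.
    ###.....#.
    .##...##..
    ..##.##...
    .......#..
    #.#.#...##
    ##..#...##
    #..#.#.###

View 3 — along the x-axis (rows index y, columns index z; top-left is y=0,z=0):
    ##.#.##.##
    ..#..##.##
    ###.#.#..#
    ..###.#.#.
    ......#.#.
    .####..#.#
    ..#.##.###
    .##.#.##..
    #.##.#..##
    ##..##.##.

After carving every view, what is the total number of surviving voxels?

remaining voxels: 109

start: 10×10×10 = 1000 voxels
carve view 1 (along z, XY-mask fill 44/100): 440 voxels remain
carve view 2 (along y, XZ-mask fill 40/100): 186 voxels remain
carve view 3 (along x, YZ-mask fill 54/100): 109 voxels remain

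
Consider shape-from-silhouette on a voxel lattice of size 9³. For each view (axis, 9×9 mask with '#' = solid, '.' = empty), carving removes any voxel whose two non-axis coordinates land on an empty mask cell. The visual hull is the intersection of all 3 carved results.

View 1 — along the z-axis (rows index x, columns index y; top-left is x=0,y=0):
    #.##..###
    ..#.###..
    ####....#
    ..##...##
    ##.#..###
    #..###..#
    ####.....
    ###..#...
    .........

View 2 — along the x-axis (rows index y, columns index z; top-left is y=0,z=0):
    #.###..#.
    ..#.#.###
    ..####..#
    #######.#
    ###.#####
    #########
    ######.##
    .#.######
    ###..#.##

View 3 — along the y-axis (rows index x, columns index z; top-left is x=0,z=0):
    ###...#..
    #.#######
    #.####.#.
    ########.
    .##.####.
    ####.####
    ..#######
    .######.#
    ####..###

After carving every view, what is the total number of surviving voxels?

voxel count = 182

initial block: 9^3 = 729
V1 z: intersect with XY mask (38 set) -- 342 left
V2 x: intersect with YZ mask (61 set) -- 246 left
V3 y: intersect with XZ mask (61 set) -- 182 left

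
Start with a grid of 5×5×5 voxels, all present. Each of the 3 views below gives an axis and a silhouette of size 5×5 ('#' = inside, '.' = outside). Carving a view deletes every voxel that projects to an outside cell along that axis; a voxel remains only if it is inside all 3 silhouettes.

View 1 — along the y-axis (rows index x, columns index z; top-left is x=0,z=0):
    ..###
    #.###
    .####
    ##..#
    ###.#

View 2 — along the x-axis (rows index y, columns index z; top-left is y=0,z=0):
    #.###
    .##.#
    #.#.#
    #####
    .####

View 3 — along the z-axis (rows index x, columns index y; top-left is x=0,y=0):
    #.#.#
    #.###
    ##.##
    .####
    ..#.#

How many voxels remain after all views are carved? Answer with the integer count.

|visual hull| = 51

before carving: 125 voxels (5×5×5)
after view 1 [y-axis, 18 of 25 cells solid] → remaining = 90
after view 2 [x-axis, 19 of 25 cells solid] → remaining = 72
after view 3 [z-axis, 17 of 25 cells solid] → remaining = 51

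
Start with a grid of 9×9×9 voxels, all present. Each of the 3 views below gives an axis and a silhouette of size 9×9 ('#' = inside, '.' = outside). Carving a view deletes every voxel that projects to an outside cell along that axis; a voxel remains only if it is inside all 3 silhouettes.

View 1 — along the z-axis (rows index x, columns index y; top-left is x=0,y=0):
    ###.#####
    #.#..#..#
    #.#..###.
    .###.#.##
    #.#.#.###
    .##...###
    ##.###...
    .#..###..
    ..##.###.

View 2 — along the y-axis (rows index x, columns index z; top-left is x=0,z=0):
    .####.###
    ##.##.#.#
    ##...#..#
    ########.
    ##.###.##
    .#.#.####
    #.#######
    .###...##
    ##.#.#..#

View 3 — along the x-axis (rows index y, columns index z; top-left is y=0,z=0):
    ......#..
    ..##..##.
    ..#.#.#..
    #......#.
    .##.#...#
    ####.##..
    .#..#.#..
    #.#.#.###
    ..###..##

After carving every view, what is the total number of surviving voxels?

start: 9×9×9 = 729 voxels
  1. axis=2 (XY plane), |mask|=48  ⇒  voxels=432
  2. axis=1 (XZ plane), |mask|=56  ⇒  voxels=305
  3. axis=0 (YZ plane), |mask|=34  ⇒  voxels=128

128 voxels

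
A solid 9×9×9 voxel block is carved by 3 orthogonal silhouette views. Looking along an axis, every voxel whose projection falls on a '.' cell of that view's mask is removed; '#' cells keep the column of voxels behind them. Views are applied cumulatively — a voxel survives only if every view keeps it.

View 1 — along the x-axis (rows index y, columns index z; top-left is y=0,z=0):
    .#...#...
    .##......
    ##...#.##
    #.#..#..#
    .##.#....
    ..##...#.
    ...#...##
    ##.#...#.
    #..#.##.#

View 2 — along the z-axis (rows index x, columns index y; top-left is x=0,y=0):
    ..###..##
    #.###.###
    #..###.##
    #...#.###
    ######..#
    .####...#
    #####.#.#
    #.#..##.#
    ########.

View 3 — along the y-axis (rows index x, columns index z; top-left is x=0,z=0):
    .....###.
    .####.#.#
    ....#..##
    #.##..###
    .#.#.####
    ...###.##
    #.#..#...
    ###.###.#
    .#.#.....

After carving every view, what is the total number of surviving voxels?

before carving: 729 voxels (9×9×9)
[1] x-view keeps 31 columns → grid now 279
[2] z-view keeps 55 columns → grid now 196
[3] y-view keeps 41 columns → grid now 92

|visual hull| = 92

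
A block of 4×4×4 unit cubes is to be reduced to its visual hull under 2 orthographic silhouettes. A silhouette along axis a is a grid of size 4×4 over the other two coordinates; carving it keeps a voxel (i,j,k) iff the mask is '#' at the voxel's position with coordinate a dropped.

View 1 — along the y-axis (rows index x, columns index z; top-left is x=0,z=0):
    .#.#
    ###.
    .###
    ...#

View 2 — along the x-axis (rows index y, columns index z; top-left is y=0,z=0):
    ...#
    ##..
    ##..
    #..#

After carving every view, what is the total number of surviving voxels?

before carving: 64 voxels (4×4×4)
after view 1 [y-axis, 9 of 16 cells solid] → remaining = 36
after view 2 [x-axis, 7 of 16 cells solid] → remaining = 15

|visual hull| = 15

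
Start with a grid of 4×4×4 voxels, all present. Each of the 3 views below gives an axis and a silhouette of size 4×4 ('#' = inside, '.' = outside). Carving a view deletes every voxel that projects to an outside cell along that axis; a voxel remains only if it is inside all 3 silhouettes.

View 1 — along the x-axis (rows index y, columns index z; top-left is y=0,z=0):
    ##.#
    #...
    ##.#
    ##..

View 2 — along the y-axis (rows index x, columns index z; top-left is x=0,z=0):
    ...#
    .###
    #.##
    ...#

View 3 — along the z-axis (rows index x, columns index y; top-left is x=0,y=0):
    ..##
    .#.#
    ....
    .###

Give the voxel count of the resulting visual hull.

full grid |V| = 64
after view 1 [x-axis, 9 of 16 cells solid] → remaining = 36
after view 2 [y-axis, 8 of 16 cells solid] → remaining = 15
after view 3 [z-axis, 7 of 16 cells solid] → remaining = 3

|visual hull| = 3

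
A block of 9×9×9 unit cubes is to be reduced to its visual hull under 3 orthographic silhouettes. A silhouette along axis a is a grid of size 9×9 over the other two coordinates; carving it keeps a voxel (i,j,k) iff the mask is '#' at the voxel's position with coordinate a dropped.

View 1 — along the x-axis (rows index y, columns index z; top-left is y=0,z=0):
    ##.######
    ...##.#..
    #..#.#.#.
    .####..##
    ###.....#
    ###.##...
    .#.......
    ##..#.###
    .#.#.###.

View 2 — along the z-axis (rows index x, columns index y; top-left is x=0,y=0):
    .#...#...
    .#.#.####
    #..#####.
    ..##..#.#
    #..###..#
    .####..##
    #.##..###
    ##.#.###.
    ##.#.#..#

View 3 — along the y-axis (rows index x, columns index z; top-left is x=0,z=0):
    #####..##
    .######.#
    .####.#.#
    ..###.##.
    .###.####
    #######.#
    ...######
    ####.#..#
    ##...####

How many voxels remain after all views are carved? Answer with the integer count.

full grid |V| = 729
V1 x: intersect with YZ mask (42 set) -- 378 left
V2 z: intersect with XY mask (46 set) -- 222 left
V3 y: intersect with XZ mask (58 set) -- 159 left

159 voxels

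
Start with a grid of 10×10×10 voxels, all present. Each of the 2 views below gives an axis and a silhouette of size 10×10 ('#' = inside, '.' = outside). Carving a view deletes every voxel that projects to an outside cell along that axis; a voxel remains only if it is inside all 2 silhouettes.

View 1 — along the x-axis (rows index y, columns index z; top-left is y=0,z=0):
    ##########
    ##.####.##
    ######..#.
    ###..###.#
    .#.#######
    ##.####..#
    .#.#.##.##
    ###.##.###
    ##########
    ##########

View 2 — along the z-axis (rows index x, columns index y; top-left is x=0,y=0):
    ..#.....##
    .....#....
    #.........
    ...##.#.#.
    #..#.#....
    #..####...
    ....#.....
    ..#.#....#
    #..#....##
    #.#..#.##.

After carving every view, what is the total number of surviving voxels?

remaining voxels: 249

full grid |V| = 1000
after view 1 [x-axis, 81 of 100 cells solid] → remaining = 810
after view 2 [z-axis, 30 of 100 cells solid] → remaining = 249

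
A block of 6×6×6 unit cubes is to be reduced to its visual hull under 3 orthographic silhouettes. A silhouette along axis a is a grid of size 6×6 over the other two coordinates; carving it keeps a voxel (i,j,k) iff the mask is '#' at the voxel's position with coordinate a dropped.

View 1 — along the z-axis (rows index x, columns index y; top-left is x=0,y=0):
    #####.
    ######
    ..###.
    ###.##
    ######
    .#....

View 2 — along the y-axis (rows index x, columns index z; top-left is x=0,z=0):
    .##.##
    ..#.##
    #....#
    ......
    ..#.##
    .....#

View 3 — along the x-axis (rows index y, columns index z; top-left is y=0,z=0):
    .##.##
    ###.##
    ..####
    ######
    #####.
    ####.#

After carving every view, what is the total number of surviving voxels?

start: 6×6×6 = 216 voxels
step 1: project along z, AND mask (26/36) → |grid| = 156
step 2: project along y, AND mask (13/36) → |grid| = 63
step 3: project along x, AND mask (29/36) → |grid| = 55

55 voxels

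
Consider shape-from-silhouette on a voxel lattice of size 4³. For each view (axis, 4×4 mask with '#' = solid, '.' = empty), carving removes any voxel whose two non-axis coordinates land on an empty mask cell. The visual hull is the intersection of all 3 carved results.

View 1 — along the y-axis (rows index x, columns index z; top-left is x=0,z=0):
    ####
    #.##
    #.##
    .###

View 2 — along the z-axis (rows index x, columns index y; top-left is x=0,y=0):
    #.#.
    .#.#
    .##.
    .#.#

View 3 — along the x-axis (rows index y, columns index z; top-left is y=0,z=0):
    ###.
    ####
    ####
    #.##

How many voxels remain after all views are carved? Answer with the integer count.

24 voxels

before carving: 64 voxels (4×4×4)
carve view 1 (along y, XZ-mask fill 13/16): 52 voxels remain
carve view 2 (along z, XY-mask fill 8/16): 26 voxels remain
carve view 3 (along x, YZ-mask fill 14/16): 24 voxels remain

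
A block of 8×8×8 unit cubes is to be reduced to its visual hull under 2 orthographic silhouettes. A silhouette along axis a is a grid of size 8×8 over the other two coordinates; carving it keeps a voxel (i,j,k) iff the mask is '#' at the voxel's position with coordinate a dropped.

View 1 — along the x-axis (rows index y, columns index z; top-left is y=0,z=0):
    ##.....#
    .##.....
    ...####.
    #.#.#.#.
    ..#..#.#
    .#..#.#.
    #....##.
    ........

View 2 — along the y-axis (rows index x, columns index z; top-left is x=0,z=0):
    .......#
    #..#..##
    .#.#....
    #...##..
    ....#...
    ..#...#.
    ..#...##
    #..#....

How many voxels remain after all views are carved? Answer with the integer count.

start: 8×8×8 = 512 voxels
  1. axis=0 (YZ plane), |mask|=22  ⇒  voxels=176
  2. axis=1 (XZ plane), |mask|=18  ⇒  voxels=48

remaining voxels: 48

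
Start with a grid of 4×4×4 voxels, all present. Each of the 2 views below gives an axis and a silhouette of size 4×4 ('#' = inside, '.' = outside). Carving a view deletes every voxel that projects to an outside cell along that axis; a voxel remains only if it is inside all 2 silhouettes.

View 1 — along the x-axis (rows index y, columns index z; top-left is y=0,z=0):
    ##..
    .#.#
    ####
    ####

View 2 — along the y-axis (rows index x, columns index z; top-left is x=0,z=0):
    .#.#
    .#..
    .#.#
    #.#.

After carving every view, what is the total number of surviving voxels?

23 voxels

full grid |V| = 64
  1. axis=0 (YZ plane), |mask|=12  ⇒  voxels=48
  2. axis=1 (XZ plane), |mask|=7  ⇒  voxels=23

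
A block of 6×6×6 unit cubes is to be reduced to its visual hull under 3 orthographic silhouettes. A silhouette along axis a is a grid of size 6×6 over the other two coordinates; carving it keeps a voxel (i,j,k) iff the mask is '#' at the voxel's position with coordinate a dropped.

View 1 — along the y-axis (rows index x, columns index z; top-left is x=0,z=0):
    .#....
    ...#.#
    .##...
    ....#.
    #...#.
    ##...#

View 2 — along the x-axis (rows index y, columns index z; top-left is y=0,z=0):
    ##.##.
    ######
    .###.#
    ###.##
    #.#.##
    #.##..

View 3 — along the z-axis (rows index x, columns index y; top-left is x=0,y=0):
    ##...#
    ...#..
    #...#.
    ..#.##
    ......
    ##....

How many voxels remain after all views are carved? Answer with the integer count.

before carving: 216 voxels (6×6×6)
step 1: project along y, AND mask (11/36) → |grid| = 66
step 2: project along x, AND mask (26/36) → |grid| = 47
step 3: project along z, AND mask (11/36) → |grid| = 11

|visual hull| = 11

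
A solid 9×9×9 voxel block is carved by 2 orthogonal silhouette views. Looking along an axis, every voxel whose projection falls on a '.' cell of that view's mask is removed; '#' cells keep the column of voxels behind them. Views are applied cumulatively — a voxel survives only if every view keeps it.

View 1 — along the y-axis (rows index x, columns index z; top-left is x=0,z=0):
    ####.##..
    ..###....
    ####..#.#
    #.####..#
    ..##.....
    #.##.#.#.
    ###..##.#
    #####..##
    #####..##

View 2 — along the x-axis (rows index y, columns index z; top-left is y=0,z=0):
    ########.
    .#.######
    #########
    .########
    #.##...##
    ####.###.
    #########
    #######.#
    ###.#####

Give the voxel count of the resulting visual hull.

remaining voxels: 368

initial block: 9^3 = 729
step 1: project along y, AND mask (48/81) → |grid| = 432
step 2: project along x, AND mask (69/81) → |grid| = 368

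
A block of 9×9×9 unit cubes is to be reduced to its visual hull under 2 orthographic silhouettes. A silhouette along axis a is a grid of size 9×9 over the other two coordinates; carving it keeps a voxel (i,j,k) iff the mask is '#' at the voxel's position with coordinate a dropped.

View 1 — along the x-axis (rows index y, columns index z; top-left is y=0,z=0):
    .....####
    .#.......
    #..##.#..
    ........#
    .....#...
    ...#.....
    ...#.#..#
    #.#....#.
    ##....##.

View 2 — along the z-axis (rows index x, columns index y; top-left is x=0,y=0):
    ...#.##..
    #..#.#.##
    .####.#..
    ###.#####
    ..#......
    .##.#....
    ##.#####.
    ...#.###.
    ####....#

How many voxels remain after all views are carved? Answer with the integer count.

voxel count = 95

start: 9×9×9 = 729 voxels
  1. axis=0 (YZ plane), |mask|=22  ⇒  voxels=198
  2. axis=2 (XY plane), |mask|=41  ⇒  voxels=95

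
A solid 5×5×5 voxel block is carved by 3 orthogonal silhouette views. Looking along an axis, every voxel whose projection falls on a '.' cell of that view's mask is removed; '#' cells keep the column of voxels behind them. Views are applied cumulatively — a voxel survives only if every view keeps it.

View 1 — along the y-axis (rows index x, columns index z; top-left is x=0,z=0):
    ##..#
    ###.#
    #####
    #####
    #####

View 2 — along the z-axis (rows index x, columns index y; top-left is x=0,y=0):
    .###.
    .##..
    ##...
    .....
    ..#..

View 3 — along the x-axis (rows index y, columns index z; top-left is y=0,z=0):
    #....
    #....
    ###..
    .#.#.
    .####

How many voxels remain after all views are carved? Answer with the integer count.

start: 5×5×5 = 125 voxels
  1. axis=1 (XZ plane), |mask|=22  ⇒  voxels=110
  2. axis=2 (XY plane), |mask|=8  ⇒  voxels=32
  3. axis=0 (YZ plane), |mask|=11  ⇒  voxels=13

voxel count = 13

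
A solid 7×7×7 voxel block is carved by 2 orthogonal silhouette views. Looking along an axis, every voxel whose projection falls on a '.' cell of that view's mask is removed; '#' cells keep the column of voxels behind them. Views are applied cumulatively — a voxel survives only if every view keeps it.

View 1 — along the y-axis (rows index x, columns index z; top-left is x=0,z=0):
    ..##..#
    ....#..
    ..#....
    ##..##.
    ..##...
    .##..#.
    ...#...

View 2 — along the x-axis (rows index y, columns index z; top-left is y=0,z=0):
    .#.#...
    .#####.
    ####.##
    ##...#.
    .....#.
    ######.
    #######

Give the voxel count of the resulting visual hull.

remaining voxels: 67

full grid |V| = 343
[1] y-view keeps 15 columns → grid now 105
[2] x-view keeps 30 columns → grid now 67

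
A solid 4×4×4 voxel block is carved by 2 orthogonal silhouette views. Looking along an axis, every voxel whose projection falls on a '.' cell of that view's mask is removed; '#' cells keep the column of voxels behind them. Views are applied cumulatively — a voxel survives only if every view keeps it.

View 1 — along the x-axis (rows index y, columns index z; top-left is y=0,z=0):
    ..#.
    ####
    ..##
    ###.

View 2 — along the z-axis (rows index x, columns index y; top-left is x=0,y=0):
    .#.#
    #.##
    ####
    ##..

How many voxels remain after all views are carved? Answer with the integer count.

28 voxels

start: 4×4×4 = 64 voxels
  1. axis=0 (YZ plane), |mask|=10  ⇒  voxels=40
  2. axis=2 (XY plane), |mask|=11  ⇒  voxels=28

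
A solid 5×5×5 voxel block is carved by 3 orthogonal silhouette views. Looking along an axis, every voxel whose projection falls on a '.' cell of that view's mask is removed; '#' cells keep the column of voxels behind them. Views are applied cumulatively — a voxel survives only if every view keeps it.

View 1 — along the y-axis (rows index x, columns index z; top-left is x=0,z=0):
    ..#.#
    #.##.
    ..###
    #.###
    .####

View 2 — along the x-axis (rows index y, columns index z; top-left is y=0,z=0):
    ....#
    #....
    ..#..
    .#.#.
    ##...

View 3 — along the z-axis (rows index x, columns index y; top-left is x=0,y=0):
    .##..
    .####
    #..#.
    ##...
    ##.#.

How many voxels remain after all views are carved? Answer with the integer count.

remaining voxels: 12

full grid |V| = 125
after view 1 [y-axis, 16 of 25 cells solid] → remaining = 80
after view 2 [x-axis, 7 of 25 cells solid] → remaining = 19
after view 3 [z-axis, 13 of 25 cells solid] → remaining = 12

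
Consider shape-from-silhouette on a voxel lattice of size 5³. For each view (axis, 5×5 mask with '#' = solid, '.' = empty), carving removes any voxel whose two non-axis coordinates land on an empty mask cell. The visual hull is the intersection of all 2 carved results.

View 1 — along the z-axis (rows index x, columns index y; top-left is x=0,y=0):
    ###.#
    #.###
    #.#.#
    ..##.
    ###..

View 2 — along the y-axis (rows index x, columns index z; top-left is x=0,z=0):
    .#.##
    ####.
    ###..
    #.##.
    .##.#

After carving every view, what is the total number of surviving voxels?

remaining voxels: 52

initial block: 5^3 = 125
[1] z-view keeps 16 columns → grid now 80
[2] y-view keeps 16 columns → grid now 52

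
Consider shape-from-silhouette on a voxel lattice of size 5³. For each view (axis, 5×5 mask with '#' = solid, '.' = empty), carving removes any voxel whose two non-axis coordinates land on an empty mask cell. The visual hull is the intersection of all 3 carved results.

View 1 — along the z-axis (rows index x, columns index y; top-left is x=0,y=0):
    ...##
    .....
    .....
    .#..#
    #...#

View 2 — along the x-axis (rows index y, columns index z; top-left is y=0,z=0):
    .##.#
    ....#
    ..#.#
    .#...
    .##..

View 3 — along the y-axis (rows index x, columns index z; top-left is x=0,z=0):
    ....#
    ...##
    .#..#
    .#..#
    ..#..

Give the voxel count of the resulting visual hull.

before carving: 125 voxels (5×5×5)
[1] z-view keeps 6 columns → grid now 30
[2] x-view keeps 9 columns → grid now 11
[3] y-view keeps 8 columns → grid now 4

voxel count = 4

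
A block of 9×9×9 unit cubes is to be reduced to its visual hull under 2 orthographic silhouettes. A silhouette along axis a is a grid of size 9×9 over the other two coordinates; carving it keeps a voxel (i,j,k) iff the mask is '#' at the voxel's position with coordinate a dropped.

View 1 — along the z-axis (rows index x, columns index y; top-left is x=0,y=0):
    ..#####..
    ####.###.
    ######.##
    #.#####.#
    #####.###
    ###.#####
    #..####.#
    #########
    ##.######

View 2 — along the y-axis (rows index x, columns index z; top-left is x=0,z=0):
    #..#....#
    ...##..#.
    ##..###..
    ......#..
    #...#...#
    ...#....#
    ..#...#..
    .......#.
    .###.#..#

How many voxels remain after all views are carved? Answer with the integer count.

start: 9×9×9 = 729 voxels
step 1: project along z, AND mask (66/81) → |grid| = 594
step 2: project along y, AND mask (25/81) → |grid| = 184

remaining voxels: 184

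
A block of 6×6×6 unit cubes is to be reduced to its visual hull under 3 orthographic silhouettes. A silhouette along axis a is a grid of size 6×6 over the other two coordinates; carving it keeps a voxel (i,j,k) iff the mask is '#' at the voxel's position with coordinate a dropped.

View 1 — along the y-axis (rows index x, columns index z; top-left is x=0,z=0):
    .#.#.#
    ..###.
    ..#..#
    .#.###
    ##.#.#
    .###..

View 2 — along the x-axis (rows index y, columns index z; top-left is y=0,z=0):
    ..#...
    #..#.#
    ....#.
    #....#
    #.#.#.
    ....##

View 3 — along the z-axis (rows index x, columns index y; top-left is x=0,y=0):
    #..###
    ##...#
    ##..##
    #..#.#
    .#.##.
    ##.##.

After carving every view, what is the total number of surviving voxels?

initial block: 6^3 = 216
[1] y-view keeps 19 columns → grid now 114
[2] x-view keeps 12 columns → grid now 32
[3] z-view keeps 21 columns → grid now 21

voxel count = 21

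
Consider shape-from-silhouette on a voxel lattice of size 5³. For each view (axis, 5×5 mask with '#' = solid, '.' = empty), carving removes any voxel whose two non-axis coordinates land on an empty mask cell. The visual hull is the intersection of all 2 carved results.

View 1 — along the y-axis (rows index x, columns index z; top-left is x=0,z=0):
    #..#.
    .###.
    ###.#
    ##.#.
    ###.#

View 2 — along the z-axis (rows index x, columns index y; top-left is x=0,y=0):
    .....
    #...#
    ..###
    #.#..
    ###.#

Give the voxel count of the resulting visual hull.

before carving: 125 voxels (5×5×5)
[1] y-view keeps 16 columns → grid now 80
[2] z-view keeps 11 columns → grid now 40

40 voxels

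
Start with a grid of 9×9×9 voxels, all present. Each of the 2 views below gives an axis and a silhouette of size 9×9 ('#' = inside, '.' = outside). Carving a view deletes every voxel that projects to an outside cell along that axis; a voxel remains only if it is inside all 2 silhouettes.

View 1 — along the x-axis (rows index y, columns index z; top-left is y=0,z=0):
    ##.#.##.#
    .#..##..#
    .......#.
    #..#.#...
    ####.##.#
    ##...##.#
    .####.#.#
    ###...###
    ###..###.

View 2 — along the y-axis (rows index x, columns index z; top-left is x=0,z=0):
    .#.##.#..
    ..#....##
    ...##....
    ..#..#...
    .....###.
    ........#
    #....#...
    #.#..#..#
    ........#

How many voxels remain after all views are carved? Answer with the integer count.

start: 9×9×9 = 729 voxels
step 1: project along x, AND mask (44/81) → |grid| = 396
step 2: project along y, AND mask (22/81) → |grid| = 109

109 voxels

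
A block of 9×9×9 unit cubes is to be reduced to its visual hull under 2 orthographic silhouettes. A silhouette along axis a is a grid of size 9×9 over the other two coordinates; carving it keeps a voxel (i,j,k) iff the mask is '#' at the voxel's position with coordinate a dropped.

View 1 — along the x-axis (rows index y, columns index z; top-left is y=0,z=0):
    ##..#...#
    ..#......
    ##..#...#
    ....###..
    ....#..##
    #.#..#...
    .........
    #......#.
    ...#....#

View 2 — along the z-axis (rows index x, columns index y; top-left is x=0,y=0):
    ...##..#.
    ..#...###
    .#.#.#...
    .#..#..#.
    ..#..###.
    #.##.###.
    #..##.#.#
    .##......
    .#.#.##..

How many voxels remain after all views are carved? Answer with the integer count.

remaining voxels: 78

full grid |V| = 729
step 1: project along x, AND mask (22/81) → |grid| = 198
step 2: project along z, AND mask (34/81) → |grid| = 78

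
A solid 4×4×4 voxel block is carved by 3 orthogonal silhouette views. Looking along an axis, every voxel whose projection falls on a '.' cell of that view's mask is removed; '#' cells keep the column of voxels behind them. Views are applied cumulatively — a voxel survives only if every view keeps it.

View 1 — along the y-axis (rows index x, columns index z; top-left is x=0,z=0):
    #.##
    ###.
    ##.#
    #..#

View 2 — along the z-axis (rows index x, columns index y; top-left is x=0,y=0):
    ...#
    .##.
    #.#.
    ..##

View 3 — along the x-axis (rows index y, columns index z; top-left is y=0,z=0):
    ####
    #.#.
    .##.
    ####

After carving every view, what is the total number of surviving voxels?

before carving: 64 voxels (4×4×4)
after view 1 [y-axis, 11 of 16 cells solid] → remaining = 44
after view 2 [z-axis, 7 of 16 cells solid] → remaining = 19
after view 3 [x-axis, 12 of 16 cells solid] → remaining = 13

voxel count = 13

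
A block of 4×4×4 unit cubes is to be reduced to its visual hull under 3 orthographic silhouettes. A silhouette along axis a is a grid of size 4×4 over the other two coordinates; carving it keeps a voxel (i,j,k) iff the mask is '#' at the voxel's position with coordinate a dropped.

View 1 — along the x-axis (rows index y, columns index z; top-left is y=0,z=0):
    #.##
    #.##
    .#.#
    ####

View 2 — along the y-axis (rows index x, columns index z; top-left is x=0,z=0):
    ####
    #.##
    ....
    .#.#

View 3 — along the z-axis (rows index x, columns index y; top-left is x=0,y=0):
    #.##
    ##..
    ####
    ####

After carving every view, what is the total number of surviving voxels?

initial block: 4^3 = 64
V1 x: intersect with YZ mask (12 set) -- 48 left
V2 y: intersect with XZ mask (9 set) -- 28 left
V3 z: intersect with XY mask (13 set) -- 21 left

|visual hull| = 21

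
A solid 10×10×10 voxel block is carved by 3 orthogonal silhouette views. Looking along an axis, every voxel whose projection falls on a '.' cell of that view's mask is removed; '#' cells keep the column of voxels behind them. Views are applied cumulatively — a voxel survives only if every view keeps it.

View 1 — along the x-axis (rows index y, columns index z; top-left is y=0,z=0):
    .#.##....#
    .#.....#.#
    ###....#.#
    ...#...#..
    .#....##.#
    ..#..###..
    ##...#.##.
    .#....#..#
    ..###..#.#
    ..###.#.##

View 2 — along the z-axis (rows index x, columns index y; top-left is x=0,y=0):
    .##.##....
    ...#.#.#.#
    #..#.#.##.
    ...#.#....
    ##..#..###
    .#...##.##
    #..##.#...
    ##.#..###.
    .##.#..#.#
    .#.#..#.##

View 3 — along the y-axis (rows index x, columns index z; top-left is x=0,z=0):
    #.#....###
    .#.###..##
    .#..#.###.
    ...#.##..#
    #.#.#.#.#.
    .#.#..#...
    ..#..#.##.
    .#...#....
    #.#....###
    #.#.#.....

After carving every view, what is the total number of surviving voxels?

|visual hull| = 72

start: 10×10×10 = 1000 voxels
after view 1 [x-axis, 41 of 100 cells solid] → remaining = 410
after view 2 [z-axis, 46 of 100 cells solid] → remaining = 182
after view 3 [y-axis, 42 of 100 cells solid] → remaining = 72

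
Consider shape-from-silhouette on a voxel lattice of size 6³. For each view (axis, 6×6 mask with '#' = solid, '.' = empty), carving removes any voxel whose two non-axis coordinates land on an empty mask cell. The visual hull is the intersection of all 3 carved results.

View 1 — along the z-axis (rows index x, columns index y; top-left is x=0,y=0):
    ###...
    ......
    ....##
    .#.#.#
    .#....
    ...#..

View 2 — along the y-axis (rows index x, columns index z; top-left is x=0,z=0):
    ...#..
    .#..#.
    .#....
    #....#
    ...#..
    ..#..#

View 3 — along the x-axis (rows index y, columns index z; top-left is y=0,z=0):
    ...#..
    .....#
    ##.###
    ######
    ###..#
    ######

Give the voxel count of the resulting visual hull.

voxel count = 11

full grid |V| = 216
V1 z: intersect with XY mask (10 set) -- 60 left
V2 y: intersect with XZ mask (9 set) -- 14 left
V3 x: intersect with YZ mask (23 set) -- 11 left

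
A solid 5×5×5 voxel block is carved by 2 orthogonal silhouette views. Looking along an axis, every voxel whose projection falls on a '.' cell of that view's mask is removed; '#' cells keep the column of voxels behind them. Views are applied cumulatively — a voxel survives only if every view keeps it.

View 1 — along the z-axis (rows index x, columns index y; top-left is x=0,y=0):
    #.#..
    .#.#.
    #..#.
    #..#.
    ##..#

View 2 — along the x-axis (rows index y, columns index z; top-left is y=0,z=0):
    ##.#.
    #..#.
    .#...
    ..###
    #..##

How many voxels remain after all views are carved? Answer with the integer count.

voxel count = 29

start: 5×5×5 = 125 voxels
V1 z: intersect with XY mask (11 set) -- 55 left
V2 x: intersect with YZ mask (12 set) -- 29 left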